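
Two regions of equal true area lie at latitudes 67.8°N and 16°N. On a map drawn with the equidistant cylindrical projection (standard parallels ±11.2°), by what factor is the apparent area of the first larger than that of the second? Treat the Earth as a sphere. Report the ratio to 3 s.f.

In the equirectangular projection with standard parallel φ₀ = 11.2° (x = Rλ cos φ₀, y = Rφ), meridians are true-scale (h = 1) and the parallel scale is k = cos φ₀ / cos φ.
Areal scale at 67.8°: h·k = 1.000 × 2.596 = 2.596.
Areal scale at 16°: h·k = 1.000 × 1.020 = 1.020.
Ratio = 2.596/1.020 ≈ 2.54.

2.54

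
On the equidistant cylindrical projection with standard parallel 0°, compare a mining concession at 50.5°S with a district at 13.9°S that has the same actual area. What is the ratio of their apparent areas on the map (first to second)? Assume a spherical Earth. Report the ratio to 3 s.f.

1.53

For the equirectangular projection with φ₀ = 0 (plate carrée), h = 1 along meridians and k = sec φ along parallels.
Areal scale at 50.5°: h·k = 1.000 × 1.572 = 1.572.
Areal scale at 13.9°: h·k = 1.000 × 1.030 = 1.030.
Ratio = 1.572/1.030 ≈ 1.53.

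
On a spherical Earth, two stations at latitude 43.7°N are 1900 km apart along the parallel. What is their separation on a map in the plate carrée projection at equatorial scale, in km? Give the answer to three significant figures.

2630 km

For the equirectangular projection with φ₀ = 0 (plate carrée), h = 1 along meridians and k = sec φ along parallels.
Along the parallel, k = sec 43.7° = 1/0.7230 = 1.383.
Map distance = 1900 × 1.383 ≈ 2630 km.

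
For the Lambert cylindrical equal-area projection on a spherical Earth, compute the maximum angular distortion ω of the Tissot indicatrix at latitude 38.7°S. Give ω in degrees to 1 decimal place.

The Lambert cylindrical equal-area projection is the cylindrical equal-area projection with its standard parallel at the equator (φ₀ = 0). For cylindrical equal-area with standard parallel φ₀, h = cos φ / cos φ₀ and k = cos φ₀ / cos φ, so h·k = 1.
At 38.7°: h = 0.7804, k = 1.281; principal scales a = 1.281, b = 0.7804.
sin(ω/2) = (a − b)/(a + b) = 0.5009/2.062 = 0.2430, so ω = 2 arcsin(0.2430) ≈ 28.1°.

28.1°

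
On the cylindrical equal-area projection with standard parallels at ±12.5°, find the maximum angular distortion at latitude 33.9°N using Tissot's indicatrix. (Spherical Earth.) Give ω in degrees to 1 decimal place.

Cylindrical equal-area (φ₀ = 12.5°): h = cos φ / cos 12.5° along meridians, k = cos 12.5° / cos φ along parallels; h·k = 1.
At 33.9°: h = 0.8502, k = 1.176; principal scales a = 1.176, b = 0.8502.
sin(ω/2) = (a − b)/(a + b) = 0.3261/2.026 = 0.1609, so ω = 2 arcsin(0.1609) ≈ 18.5°.

18.5°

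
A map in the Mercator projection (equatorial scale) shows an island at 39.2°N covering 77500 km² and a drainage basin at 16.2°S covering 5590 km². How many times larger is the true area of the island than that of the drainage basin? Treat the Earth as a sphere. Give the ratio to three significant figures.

9.03

On Mercator the areal scale is sec²φ, so true area = apparent × cos²φ.
True area of island: 77500 × cos²(39.2°) = 77500 × 0.6005 = 46540 km².
True area of drainage basin: 5590 × cos²(16.2°) = 5590 × 0.9222 = 5155 km².
Ratio = 46540 / 5155 ≈ 9.03.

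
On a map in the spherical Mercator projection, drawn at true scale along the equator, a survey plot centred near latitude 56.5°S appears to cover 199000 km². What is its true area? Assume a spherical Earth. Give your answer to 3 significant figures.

For Mercator, h = k = sec φ (a conformal cylindrical projection has a single point scale, 1/cos φ).
Areal scale = k² = sec²φ = 1/cos²(56.5°) = 1/0.5519² = 3.283.
True area = apparent / (areal scale) = 199000 / 3.283 ≈ 60600 km².

60600 km²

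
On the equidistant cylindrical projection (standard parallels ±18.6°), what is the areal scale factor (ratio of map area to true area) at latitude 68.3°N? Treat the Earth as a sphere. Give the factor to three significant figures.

The equidistant cylindrical projection with φ₀ = 18.6° has h = 1 (meridians true) and k = cos φ₀ / cos φ along parallels.
Areal scale = h·k = 1 × cos φ₀ / cos φ; at 68.3°, h = 1.000, k = 2.563, so h·k = 2.563.

2.56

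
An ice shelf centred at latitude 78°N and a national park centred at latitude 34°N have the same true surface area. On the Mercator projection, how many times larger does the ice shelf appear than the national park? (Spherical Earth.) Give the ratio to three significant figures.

On Mercator, area is exaggerated by sec²φ = 1/cos²φ.
At 78°: sec²(78°) = 1/0.2079² = 23.13.
At 34°: sec²(34°) = 1/0.8290² = 1.455.
Ratio = 23.13/1.455 = cos²(34°)/cos²(78°) ≈ 15.9.

15.9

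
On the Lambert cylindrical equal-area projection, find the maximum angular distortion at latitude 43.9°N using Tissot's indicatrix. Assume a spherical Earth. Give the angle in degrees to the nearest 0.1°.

The Lambert cylindrical equal-area projection is the cylindrical equal-area projection with its standard parallel at the equator (φ₀ = 0). For cylindrical equal-area with standard parallel φ₀, h = cos φ / cos φ₀ and k = cos φ₀ / cos φ, so h·k = 1.
At 43.9°: h = 0.7206, k = 1.388; principal scales a = 1.388, b = 0.7206.
sin(ω/2) = (a − b)/(a + b) = 0.6673/2.108 = 0.3165, so ω = 2 arcsin(0.3165) ≈ 36.9°.

36.9°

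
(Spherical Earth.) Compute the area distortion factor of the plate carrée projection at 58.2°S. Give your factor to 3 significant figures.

1.90

Plate carrée maps x = Rλ, y = Rφ. The meridian scale is h = 1 and the parallel scale is k = 1/cos φ = sec φ.
Areal scale = h·k = 1 × sec φ; at 58.2°, h = 1.000, k = 1.898, so h·k = 1.898.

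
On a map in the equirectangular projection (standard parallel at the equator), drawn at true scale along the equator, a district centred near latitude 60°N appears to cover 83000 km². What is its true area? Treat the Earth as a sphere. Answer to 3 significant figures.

41500 km²

Plate carrée maps x = Rλ, y = Rφ. The meridian scale is h = 1 and the parallel scale is k = 1/cos φ = sec φ.
Areal scale = h·k = 1 × sec φ; at 60°, h = 1.000, k = 2.000, so h·k = 2.000.
True area = apparent / (areal scale) = 83000 / 2.000 ≈ 41500 km².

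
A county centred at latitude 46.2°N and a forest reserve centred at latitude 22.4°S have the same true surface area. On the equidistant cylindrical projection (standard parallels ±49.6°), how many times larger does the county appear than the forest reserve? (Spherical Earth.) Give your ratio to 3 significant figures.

1.34

With standard parallel φ₀ = 49.6°, the equirectangular projection gives x = Rλ cos φ₀, y = Rφ, so h = 1 and k = cos 49.6° / cos φ.
Areal scale at 46.2°: h·k = 1.000 × 0.9364 = 0.9364.
Areal scale at 22.4°: h·k = 1.000 × 0.7010 = 0.7010.
Ratio = 0.9364/0.7010 ≈ 1.34.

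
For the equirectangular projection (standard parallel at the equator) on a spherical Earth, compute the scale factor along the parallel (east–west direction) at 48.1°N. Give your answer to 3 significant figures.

In the plate carrée (x = Rλ, y = Rφ), meridians are true-scale (h = 1) and parallels are stretched by k = sec φ.
k = 1/cos 48.1° = 1/0.6678 = 1.497.

1.50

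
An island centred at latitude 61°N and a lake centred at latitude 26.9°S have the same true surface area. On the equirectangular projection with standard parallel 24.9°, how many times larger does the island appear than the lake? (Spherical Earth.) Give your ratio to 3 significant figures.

1.84

With standard parallel φ₀ = 24.9°, the equirectangular projection gives x = Rλ cos φ₀, y = Rφ, so h = 1 and k = cos 24.9° / cos φ.
Areal scale at 61°: h·k = 1.000 × 1.871 = 1.871.
Areal scale at 26.9°: h·k = 1.000 × 1.017 = 1.017.
Ratio = 1.871/1.017 ≈ 1.84.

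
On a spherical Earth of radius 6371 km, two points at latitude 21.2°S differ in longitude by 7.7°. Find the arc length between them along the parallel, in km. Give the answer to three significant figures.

798 km

Arc length along a parallel = R cos φ · Δλ (with Δλ in radians).
= 6371 × cos 21.2° × (7.7° × π/180) = 6371 × 0.9323 × 0.1344 ≈ 798 km.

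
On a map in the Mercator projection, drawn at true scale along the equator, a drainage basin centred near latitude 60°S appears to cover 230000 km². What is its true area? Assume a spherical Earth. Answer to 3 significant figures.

Mercator is conformal, so the point scale is isotropic: h = k = sec φ = 1/cos φ.
Areal scale = k² = sec²φ = 1/cos²(60°) = 1/0.5000² = 4.000.
True area = apparent / (areal scale) = 230000 / 4.000 ≈ 57500 km².

57500 km²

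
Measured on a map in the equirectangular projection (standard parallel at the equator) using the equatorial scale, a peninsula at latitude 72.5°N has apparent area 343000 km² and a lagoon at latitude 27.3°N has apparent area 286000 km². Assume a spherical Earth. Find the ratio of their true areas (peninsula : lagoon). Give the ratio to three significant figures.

0.406

Plate carrée has h = 1 and k = sec φ, giving areal scale sec φ; true area = (apparent area) · cos φ.
True area of peninsula: 343000 × cos(72.5°) = 343000 × 0.3007 = 103100 km².
True area of lagoon: 286000 × cos(27.3°) = 286000 × 0.8886 = 254100 km².
Ratio = 103100 / 254100 ≈ 0.406.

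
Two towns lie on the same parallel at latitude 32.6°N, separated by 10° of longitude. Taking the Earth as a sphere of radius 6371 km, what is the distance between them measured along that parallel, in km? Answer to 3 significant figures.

937 km

Arc length along a parallel = R cos φ · Δλ (with Δλ in radians).
= 6371 × cos 32.6° × (10° × π/180) = 6371 × 0.8425 × 0.1745 ≈ 937 km.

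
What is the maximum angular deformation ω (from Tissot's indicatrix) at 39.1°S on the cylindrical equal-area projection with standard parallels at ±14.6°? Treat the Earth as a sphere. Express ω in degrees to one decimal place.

25.1°

For cylindrical equal-area with standard parallel φ₀, h = cos φ / cos φ₀ and k = cos φ₀ / cos φ, so h·k = 1.
At 39.1°: h = 0.8019, k = 1.247; principal scales a = 1.247, b = 0.8019.
sin(ω/2) = (a − b)/(a + b) = 0.4450/2.049 = 0.2172, so ω = 2 arcsin(0.2172) ≈ 25.1°.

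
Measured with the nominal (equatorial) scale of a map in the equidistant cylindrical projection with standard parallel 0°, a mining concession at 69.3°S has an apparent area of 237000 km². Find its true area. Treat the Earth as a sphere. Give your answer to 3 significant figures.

For the equirectangular projection with φ₀ = 0 (plate carrée), h = 1 along meridians and k = sec φ along parallels.
Areal scale = h·k = 1 × sec φ; at 69.3°, h = 1.000, k = 2.829, so h·k = 2.829.
True area = apparent / (areal scale) = 237000 / 2.829 ≈ 83800 km².

83800 km²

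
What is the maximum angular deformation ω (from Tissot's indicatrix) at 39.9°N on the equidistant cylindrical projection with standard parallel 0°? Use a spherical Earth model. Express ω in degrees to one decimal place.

Plate carrée maps x = Rλ, y = Rφ. The meridian scale is h = 1 and the parallel scale is k = 1/cos φ = sec φ.
At 39.9°: h = 1.000, k = 1.304; principal scales a = 1.304, b = 1.000.
sin(ω/2) = (a − b)/(a + b) = 0.3035/2.304 = 0.1318, so ω = 2 arcsin(0.1318) ≈ 15.1°.

15.1°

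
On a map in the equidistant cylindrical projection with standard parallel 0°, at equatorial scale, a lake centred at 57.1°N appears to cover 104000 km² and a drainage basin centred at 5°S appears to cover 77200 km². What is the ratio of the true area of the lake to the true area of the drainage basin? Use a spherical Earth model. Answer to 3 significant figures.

0.735

Plate carrée has h = 1 and k = sec φ, giving areal scale sec φ; true area = (apparent area) · cos φ.
True area of lake: 104000 × cos(57.1°) = 104000 × 0.5432 = 56490 km².
True area of drainage basin: 77200 × cos(5°) = 77200 × 0.9962 = 76910 km².
Ratio = 56490 / 76910 ≈ 0.735.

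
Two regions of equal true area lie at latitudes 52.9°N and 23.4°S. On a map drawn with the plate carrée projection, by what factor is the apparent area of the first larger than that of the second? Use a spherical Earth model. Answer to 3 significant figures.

In the plate carrée (x = Rλ, y = Rφ), meridians are true-scale (h = 1) and parallels are stretched by k = sec φ.
Areal scale at 52.9°: h·k = 1.000 × 1.658 = 1.658.
Areal scale at 23.4°: h·k = 1.000 × 1.090 = 1.090.
Ratio = 1.658/1.090 ≈ 1.52.

1.52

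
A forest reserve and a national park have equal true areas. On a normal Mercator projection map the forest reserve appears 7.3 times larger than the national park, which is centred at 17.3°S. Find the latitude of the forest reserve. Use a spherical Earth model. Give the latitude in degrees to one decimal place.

69.3°

On Mercator, (apparent₁)/(apparent₂) = sec²φ₁ / sec²φ₂ when true areas are equal.
cos²φ₂ / cos²φ₁ = 7.3  ⇒  cos φ₁ = cos 17.3° / √7.3 = 0.9548/2.702 = 0.3534.
φ₁ = arccos(0.3534) ≈ 69.3°.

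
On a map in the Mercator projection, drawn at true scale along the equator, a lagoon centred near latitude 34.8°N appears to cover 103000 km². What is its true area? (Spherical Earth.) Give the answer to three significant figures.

69500 km²

The Mercator projection is conformal; its linear scale factor is the same in every direction and equals sec φ = 1/cos φ.
Areal scale = k² = sec²φ = 1/cos²(34.8°) = 1/0.8211² = 1.483.
True area = apparent / (areal scale) = 103000 / 1.483 ≈ 69500 km².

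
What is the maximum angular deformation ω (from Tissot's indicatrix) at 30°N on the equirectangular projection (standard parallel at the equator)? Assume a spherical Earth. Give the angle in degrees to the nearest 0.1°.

8.2°

In the plate carrée (x = Rλ, y = Rφ), meridians are true-scale (h = 1) and parallels are stretched by k = sec φ.
At 30°: h = 1.000, k = 1.155; principal scales a = 1.155, b = 1.000.
sin(ω/2) = (a − b)/(a + b) = 0.1547/2.155 = 0.07180, so ω = 2 arcsin(0.07180) ≈ 8.2°.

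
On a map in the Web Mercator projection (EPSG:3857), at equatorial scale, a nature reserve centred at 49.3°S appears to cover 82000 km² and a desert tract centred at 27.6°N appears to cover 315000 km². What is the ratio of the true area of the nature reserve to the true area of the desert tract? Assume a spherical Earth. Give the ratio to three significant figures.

On Mercator the areal scale is sec²φ, so true area = apparent × cos²φ.
True area of nature reserve: 82000 × cos²(49.3°) = 82000 × 0.4252 = 34870 km².
True area of desert tract: 315000 × cos²(27.6°) = 315000 × 0.7854 = 247400 km².
Ratio = 34870 / 247400 ≈ 0.141.

0.141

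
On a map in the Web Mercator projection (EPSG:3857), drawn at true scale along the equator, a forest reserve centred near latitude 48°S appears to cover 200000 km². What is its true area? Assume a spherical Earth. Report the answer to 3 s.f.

The Mercator projection is conformal; its linear scale factor is the same in every direction and equals sec φ = 1/cos φ.
Areal scale = k² = sec²φ = 1/cos²(48°) = 1/0.6691² = 2.233.
True area = apparent / (areal scale) = 200000 / 2.233 ≈ 89500 km².

89500 km²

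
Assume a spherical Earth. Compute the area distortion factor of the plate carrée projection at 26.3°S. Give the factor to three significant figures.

For the equirectangular projection with φ₀ = 0 (plate carrée), h = 1 along meridians and k = sec φ along parallels.
Areal scale = h·k = 1 × sec φ; at 26.3°, h = 1.000, k = 1.115, so h·k = 1.115.

1.12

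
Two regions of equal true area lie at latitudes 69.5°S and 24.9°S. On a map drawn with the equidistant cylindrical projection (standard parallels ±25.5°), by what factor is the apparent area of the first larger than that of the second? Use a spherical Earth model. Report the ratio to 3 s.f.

With standard parallel φ₀ = 25.5°, the equirectangular projection gives x = Rλ cos φ₀, y = Rφ, so h = 1 and k = cos 25.5° / cos φ.
Areal scale at 69.5°: h·k = 1.000 × 2.577 = 2.577.
Areal scale at 24.9°: h·k = 1.000 × 0.9951 = 0.9951.
Ratio = 2.577/0.9951 ≈ 2.59.

2.59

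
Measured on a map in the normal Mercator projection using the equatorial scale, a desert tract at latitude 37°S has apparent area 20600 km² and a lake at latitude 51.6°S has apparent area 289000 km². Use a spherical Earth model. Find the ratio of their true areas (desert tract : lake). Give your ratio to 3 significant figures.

0.118

Since Mercator area scale is 1/cos²φ, the true area equals the apparent area multiplied by cos²φ.
True area of desert tract: 20600 × cos²(37°) = 20600 × 0.6378 = 13140 km².
True area of lake: 289000 × cos²(51.6°) = 289000 × 0.3858 = 111500 km².
Ratio = 13140 / 111500 ≈ 0.118.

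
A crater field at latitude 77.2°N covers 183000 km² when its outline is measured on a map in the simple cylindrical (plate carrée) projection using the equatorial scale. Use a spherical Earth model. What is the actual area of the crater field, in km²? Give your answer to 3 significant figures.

In the plate carrée (x = Rλ, y = Rφ), meridians are true-scale (h = 1) and parallels are stretched by k = sec φ.
Areal scale = h·k = 1 × sec φ; at 77.2°, h = 1.000, k = 4.514, so h·k = 4.514.
True area = apparent / (areal scale) = 183000 / 4.514 ≈ 40500 km².

40500 km²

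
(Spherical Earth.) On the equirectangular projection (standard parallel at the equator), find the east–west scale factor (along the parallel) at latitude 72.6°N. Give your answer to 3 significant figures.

Plate carrée maps x = Rλ, y = Rφ. The meridian scale is h = 1 and the parallel scale is k = 1/cos φ = sec φ.
k = 1/cos 72.6° = 1/0.2990 = 3.344.

3.34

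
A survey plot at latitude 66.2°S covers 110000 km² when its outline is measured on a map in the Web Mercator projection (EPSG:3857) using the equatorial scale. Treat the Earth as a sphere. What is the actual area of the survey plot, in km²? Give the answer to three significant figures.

Mercator is conformal, so the point scale is isotropic: h = k = sec φ = 1/cos φ.
Areal scale = k² = sec²φ = 1/cos²(66.2°) = 1/0.4035² = 6.141.
True area = apparent / (areal scale) = 110000 / 6.141 ≈ 17900 km².

17900 km²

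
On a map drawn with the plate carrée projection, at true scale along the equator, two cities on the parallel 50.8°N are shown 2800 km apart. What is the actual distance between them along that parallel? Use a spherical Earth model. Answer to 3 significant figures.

In the plate carrée (x = Rλ, y = Rφ), meridians are true-scale (h = 1) and parallels are stretched by k = sec φ.
Along the parallel at 50.8°, map distances are exaggerated by k = sec 50.8° = 1.582.
True distance = 2800 / 1.582 = 2800 × cos 50.8° ≈ 1770 km.

1770 km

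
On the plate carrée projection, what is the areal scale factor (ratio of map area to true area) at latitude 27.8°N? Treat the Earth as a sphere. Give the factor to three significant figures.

In the plate carrée (x = Rλ, y = Rφ), meridians are true-scale (h = 1) and parallels are stretched by k = sec φ.
Areal scale = h·k = 1 × sec φ; at 27.8°, h = 1.000, k = 1.130, so h·k = 1.130.

1.13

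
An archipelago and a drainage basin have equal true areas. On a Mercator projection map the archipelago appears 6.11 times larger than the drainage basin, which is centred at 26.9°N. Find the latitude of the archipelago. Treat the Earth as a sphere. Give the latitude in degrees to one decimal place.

68.9°

Mercator areal scale is sec²φ, so apparent-area ratio = sec²φ₁ / sec²φ₂ = cos²φ₂ / cos²φ₁.
cos²φ₂ / cos²φ₁ = 6.11  ⇒  cos φ₁ = cos 26.9° / √6.11 = 0.8918/2.472 = 0.3608.
φ₁ = arccos(0.3608) ≈ 68.9°.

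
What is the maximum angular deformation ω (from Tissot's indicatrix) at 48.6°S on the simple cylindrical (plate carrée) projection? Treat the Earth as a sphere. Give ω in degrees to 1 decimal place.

Plate carrée maps x = Rλ, y = Rφ. The meridian scale is h = 1 and the parallel scale is k = 1/cos φ = sec φ.
At 48.6°: h = 1.000, k = 1.512; principal scales a = 1.512, b = 1.000.
sin(ω/2) = (a − b)/(a + b) = 0.5121/2.512 = 0.2039, so ω = 2 arcsin(0.2039) ≈ 23.5°.

23.5°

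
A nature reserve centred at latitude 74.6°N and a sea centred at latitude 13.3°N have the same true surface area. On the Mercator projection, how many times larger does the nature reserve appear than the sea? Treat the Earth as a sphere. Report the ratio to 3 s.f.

13.4

Mercator areal scale is sec²φ.
At 74.6°: sec²(74.6°) = 1/0.2656² = 14.18.
At 13.3°: sec²(13.3°) = 1/0.9732² = 1.056.
Ratio = 14.18/1.056 = cos²(13.3°)/cos²(74.6°) ≈ 13.4.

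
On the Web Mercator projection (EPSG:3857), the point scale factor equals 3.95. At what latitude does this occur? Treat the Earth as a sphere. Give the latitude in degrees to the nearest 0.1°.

Mercator scale is k = sec φ = 1/cos φ.
1/cos φ = 3.95  ⇒  cos φ = 0.2532  ⇒  φ = arccos(0.2532) ≈ 75.3°.

75.3°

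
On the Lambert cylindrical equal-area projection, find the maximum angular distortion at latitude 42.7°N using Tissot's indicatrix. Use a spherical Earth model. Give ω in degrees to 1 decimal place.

The Lambert cylindrical equal-area projection is the cylindrical equal-area projection with its standard parallel at the equator (φ₀ = 0). Cylindrical equal-area (φ₀ = 0°): h = cos φ / cos 0° along meridians, k = cos 0° / cos φ along parallels; h·k = 1.
At 42.7°: h = 0.7349, k = 1.361; principal scales a = 1.361, b = 0.7349.
sin(ω/2) = (a − b)/(a + b) = 0.6258/2.096 = 0.2986, so ω = 2 arcsin(0.2986) ≈ 34.7°.

34.7°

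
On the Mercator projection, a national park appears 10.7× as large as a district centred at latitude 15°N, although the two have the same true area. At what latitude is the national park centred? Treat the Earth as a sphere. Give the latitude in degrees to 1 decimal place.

On Mercator, (apparent₁)/(apparent₂) = sec²φ₁ / sec²φ₂ when true areas are equal.
cos²φ₂ / cos²φ₁ = 10.7  ⇒  cos φ₁ = cos 15° / √10.7 = 0.9659/3.271 = 0.2953.
φ₁ = arccos(0.2953) ≈ 72.8°.

72.8°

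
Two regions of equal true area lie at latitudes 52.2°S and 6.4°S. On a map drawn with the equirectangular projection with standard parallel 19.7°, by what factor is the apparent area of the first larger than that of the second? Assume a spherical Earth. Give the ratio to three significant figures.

1.62

In the equirectangular projection with standard parallel φ₀ = 19.7° (x = Rλ cos φ₀, y = Rφ), meridians are true-scale (h = 1) and the parallel scale is k = cos φ₀ / cos φ.
Areal scale at 52.2°: h·k = 1.000 × 1.536 = 1.536.
Areal scale at 6.4°: h·k = 1.000 × 0.9474 = 0.9474.
Ratio = 1.536/0.9474 ≈ 1.62.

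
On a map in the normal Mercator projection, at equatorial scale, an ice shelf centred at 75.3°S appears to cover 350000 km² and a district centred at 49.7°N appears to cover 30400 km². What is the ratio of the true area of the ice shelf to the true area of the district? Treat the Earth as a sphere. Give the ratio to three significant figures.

1.77

Mercator's areal exaggeration is sec²φ; hence true area = (apparent area) · cos²φ.
True area of ice shelf: 350000 × cos²(75.3°) = 350000 × 0.06439 = 22540 km².
True area of district: 30400 × cos²(49.7°) = 30400 × 0.4183 = 12720 km².
Ratio = 22540 / 12720 ≈ 1.77.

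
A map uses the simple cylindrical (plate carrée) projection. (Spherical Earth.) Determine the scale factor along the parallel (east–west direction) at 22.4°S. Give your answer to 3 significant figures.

Plate carrée maps x = Rλ, y = Rφ. The meridian scale is h = 1 and the parallel scale is k = 1/cos φ = sec φ.
k = 1/cos 22.4° = 1/0.9245 = 1.082.

1.08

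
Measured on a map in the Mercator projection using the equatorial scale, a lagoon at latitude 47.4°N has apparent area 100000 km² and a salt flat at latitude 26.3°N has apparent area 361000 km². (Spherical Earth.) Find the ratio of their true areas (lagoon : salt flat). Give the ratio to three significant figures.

Since Mercator area scale is 1/cos²φ, the true area equals the apparent area multiplied by cos²φ.
True area of lagoon: 100000 × cos²(47.4°) = 100000 × 0.4582 = 45820 km².
True area of salt flat: 361000 × cos²(26.3°) = 361000 × 0.8037 = 290100 km².
Ratio = 45820 / 290100 ≈ 0.158.

0.158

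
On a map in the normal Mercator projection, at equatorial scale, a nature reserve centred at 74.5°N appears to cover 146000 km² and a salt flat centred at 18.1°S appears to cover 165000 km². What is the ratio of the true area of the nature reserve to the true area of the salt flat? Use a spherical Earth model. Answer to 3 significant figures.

Mercator's areal exaggeration is sec²φ; hence true area = (apparent area) · cos²φ.
True area of nature reserve: 146000 × cos²(74.5°) = 146000 × 0.07142 = 10430 km².
True area of salt flat: 165000 × cos²(18.1°) = 165000 × 0.9035 = 149100 km².
Ratio = 10430 / 149100 ≈ 0.0699.

0.0699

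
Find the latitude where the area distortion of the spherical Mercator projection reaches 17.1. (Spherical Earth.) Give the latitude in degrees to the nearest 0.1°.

Mercator areal scale is sec²φ.
sec²φ = 17.1  ⇒  cos²φ = 0.05848  ⇒  cos φ = 0.2418.
φ = arccos(0.2418) ≈ 76.0°.

76.0°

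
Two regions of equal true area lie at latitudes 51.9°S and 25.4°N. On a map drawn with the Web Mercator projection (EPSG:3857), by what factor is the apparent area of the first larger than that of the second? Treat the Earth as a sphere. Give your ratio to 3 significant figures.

Mercator is conformal with k = sec φ, so areal scale = k² = sec²φ.
At 51.9°: sec²(51.9°) = 1/0.6170² = 2.627.
At 25.4°: sec²(25.4°) = 1/0.9033² = 1.225.
Ratio = 2.627/1.225 = cos²(25.4°)/cos²(51.9°) ≈ 2.14.

2.14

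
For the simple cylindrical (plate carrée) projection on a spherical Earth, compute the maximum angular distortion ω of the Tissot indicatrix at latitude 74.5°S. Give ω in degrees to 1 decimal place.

70.7°

In the plate carrée (x = Rλ, y = Rφ), meridians are true-scale (h = 1) and parallels are stretched by k = sec φ.
At 74.5°: h = 1.000, k = 3.742; principal scales a = 3.742, b = 1.000.
sin(ω/2) = (a − b)/(a + b) = 2.742/4.742 = 0.5782, so ω = 2 arcsin(0.5782) ≈ 70.7°.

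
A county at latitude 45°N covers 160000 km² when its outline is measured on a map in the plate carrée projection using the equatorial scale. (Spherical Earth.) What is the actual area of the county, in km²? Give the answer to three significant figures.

113000 km²

Plate carrée maps x = Rλ, y = Rφ. The meridian scale is h = 1 and the parallel scale is k = 1/cos φ = sec φ.
Areal scale = h·k = 1 × sec φ; at 45°, h = 1.000, k = 1.414, so h·k = 1.414.
True area = apparent / (areal scale) = 160000 / 1.414 ≈ 113000 km².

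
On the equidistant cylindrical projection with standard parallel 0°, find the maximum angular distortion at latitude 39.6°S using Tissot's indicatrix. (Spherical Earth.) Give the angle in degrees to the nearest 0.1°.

For the equirectangular projection with φ₀ = 0 (plate carrée), h = 1 along meridians and k = sec φ along parallels.
At 39.6°: h = 1.000, k = 1.298; principal scales a = 1.298, b = 1.000.
sin(ω/2) = (a − b)/(a + b) = 0.2978/2.298 = 0.1296, so ω = 2 arcsin(0.1296) ≈ 14.9°.

14.9°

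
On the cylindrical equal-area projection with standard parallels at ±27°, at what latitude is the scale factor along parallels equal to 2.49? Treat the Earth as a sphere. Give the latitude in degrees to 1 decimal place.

69.0°

A cylindrical equal-area projection with standard parallel φ₀ has meridian scale h = cos φ / cos φ₀ and parallel scale k = cos φ₀ / cos φ (so areas are preserved, h·k = 1).
k = cos φ₀ / cos φ = 2.49  ⇒  cos φ = cos 27° / 2.49 = 0.3578.
φ = arccos(0.3578) ≈ 69.0°.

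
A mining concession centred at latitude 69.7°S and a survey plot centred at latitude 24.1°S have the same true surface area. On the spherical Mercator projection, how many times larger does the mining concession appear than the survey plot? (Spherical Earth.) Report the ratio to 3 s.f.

6.92

On Mercator, area is exaggerated by sec²φ = 1/cos²φ.
At 69.7°: sec²(69.7°) = 1/0.3469² = 8.308.
At 24.1°: sec²(24.1°) = 1/0.9128² = 1.200.
Ratio = 8.308/1.200 = cos²(24.1°)/cos²(69.7°) ≈ 6.92.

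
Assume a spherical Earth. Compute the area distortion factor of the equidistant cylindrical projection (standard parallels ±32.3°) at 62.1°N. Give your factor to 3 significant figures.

1.81

In the equirectangular projection with standard parallel φ₀ = 32.3° (x = Rλ cos φ₀, y = Rφ), meridians are true-scale (h = 1) and the parallel scale is k = cos φ₀ / cos φ.
Areal scale = h·k = 1 × cos φ₀ / cos φ; at 62.1°, h = 1.000, k = 1.806, so h·k = 1.806.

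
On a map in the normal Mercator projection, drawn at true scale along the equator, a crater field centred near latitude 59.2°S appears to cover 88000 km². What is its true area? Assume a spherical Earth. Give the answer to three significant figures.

23100 km²

The Mercator projection is conformal; its linear scale factor is the same in every direction and equals sec φ = 1/cos φ.
Areal scale = k² = sec²φ = 1/cos²(59.2°) = 1/0.5120² = 3.814.
True area = apparent / (areal scale) = 88000 / 3.814 ≈ 23100 km².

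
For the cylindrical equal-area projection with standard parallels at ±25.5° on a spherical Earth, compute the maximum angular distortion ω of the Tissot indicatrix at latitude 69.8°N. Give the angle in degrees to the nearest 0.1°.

For cylindrical equal-area with standard parallel φ₀, h = cos φ / cos φ₀ and k = cos φ₀ / cos φ, so h·k = 1.
At 69.8°: h = 0.3826, k = 2.614; principal scales a = 2.614, b = 0.3826.
sin(ω/2) = (a − b)/(a + b) = 2.231/2.996 = 0.7447, so ω = 2 arcsin(0.7447) ≈ 96.3°.

96.3°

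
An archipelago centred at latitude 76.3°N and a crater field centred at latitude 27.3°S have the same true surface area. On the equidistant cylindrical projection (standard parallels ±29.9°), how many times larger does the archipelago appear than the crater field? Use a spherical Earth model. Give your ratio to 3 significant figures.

The equidistant cylindrical projection with φ₀ = 29.9° has h = 1 (meridians true) and k = cos φ₀ / cos φ along parallels.
Areal scale at 76.3°: h·k = 1.000 × 3.660 = 3.660.
Areal scale at 27.3°: h·k = 1.000 × 0.9756 = 0.9756.
Ratio = 3.660/0.9756 ≈ 3.75.

3.75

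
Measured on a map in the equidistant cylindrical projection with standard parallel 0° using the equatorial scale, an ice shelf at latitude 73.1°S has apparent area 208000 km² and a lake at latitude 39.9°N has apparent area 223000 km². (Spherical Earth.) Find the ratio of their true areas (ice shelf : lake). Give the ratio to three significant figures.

Plate carrée has h = 1 and k = sec φ, giving areal scale sec φ; true area = (apparent area) · cos φ.
True area of ice shelf: 208000 × cos(73.1°) = 208000 × 0.2907 = 60470 km².
True area of lake: 223000 × cos(39.9°) = 223000 × 0.7672 = 171100 km².
Ratio = 60470 / 171100 ≈ 0.353.

0.353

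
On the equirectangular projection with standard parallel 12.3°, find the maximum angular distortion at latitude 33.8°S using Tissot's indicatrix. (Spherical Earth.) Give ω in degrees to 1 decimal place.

In the equirectangular projection with standard parallel φ₀ = 12.3° (x = Rλ cos φ₀, y = Rφ), meridians are true-scale (h = 1) and the parallel scale is k = cos φ₀ / cos φ.
At 33.8°: h = 1.000, k = 1.176; principal scales a = 1.176, b = 1.000.
sin(ω/2) = (a − b)/(a + b) = 0.1758/2.176 = 0.08078, so ω = 2 arcsin(0.08078) ≈ 9.3°.

9.3°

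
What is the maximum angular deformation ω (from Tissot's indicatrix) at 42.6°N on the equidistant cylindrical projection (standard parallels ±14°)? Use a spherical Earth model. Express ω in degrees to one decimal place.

15.8°

With standard parallel φ₀ = 14°, the equirectangular projection gives x = Rλ cos φ₀, y = Rφ, so h = 1 and k = cos 14° / cos φ.
At 42.6°: h = 1.000, k = 1.318; principal scales a = 1.318, b = 1.000.
sin(ω/2) = (a − b)/(a + b) = 0.3182/2.318 = 0.1372, so ω = 2 arcsin(0.1372) ≈ 15.8°.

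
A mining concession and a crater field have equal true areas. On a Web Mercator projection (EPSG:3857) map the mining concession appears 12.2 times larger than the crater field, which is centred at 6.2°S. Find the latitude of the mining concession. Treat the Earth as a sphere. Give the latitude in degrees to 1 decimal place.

73.5°

On Mercator, (apparent₁)/(apparent₂) = sec²φ₁ / sec²φ₂ when true areas are equal.
cos²φ₂ / cos²φ₁ = 12.2  ⇒  cos φ₁ = cos 6.2° / √12.2 = 0.9942/3.493 = 0.2846.
φ₁ = arccos(0.2846) ≈ 73.5°.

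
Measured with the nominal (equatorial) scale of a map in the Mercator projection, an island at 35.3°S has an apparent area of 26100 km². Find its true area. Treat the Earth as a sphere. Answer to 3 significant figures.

The Mercator projection is conformal; its linear scale factor is the same in every direction and equals sec φ = 1/cos φ.
Areal scale = k² = sec²φ = 1/cos²(35.3°) = 1/0.8161² = 1.501.
True area = apparent / (areal scale) = 26100 / 1.501 ≈ 17400 km².

17400 km²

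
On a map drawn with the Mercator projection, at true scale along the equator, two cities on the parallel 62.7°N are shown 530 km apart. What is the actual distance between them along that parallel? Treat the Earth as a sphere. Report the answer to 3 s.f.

The Mercator projection is conformal; its linear scale factor is the same in every direction and equals sec φ = 1/cos φ.
Along the parallel at 62.7°, map distances are exaggerated by k = sec 62.7° = 2.180.
True distance = 530 / 2.180 = 530 × cos 62.7° ≈ 243 km.

243 km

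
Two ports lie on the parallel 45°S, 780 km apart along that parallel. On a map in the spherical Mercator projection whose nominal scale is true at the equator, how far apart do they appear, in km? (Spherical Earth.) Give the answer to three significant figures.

Mercator is conformal, so the point scale is isotropic: h = k = sec φ = 1/cos φ.
Along the parallel, k = sec 45° = 1/0.7071 = 1.414.
Map distance = 780 × 1.414 ≈ 1100 km.

1100 km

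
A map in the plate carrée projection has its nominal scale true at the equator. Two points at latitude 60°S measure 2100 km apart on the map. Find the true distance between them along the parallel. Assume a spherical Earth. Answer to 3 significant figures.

1050 km

Plate carrée maps x = Rλ, y = Rφ. The meridian scale is h = 1 and the parallel scale is k = 1/cos φ = sec φ.
Along the parallel at 60°, map distances are exaggerated by k = sec 60° = 2.000.
True distance = 2100 / 2.000 = 2100 × cos 60° ≈ 1050 km.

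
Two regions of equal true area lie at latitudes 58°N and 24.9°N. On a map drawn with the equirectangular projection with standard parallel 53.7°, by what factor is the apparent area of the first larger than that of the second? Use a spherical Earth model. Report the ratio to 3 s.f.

1.71

The equidistant cylindrical projection with φ₀ = 53.7° has h = 1 (meridians true) and k = cos φ₀ / cos φ along parallels.
Areal scale at 58°: h·k = 1.000 × 1.117 = 1.117.
Areal scale at 24.9°: h·k = 1.000 × 0.6527 = 0.6527.
Ratio = 1.117/0.6527 ≈ 1.71.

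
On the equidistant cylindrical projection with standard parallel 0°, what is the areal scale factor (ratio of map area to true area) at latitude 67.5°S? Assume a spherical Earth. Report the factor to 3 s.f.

Plate carrée maps x = Rλ, y = Rφ. The meridian scale is h = 1 and the parallel scale is k = 1/cos φ = sec φ.
Areal scale = h·k = 1 × sec φ; at 67.5°, h = 1.000, k = 2.613, so h·k = 2.613.

2.61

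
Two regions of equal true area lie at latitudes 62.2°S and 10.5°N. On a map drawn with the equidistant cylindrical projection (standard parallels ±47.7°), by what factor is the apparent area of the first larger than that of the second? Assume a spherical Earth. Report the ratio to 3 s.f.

2.11

With standard parallel φ₀ = 47.7°, the equirectangular projection gives x = Rλ cos φ₀, y = Rφ, so h = 1 and k = cos 47.7° / cos φ.
Areal scale at 62.2°: h·k = 1.000 × 1.443 = 1.443.
Areal scale at 10.5°: h·k = 1.000 × 0.6845 = 0.6845.
Ratio = 1.443/0.6845 ≈ 2.11.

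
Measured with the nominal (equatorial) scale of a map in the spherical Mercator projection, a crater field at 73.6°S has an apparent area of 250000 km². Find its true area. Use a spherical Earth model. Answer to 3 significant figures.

19900 km²

For Mercator, h = k = sec φ (a conformal cylindrical projection has a single point scale, 1/cos φ).
Areal scale = k² = sec²φ = 1/cos²(73.6°) = 1/0.2823² = 12.54.
True area = apparent / (areal scale) = 250000 / 12.54 ≈ 19900 km².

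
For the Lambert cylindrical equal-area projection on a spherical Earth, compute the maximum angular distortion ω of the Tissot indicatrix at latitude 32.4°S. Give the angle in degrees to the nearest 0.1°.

The Lambert cylindrical equal-area projection is the cylindrical equal-area projection with its standard parallel at the equator (φ₀ = 0). Cylindrical equal-area (φ₀ = 0°): h = cos φ / cos 0° along meridians, k = cos 0° / cos φ along parallels; h·k = 1.
At 32.4°: h = 0.8443, k = 1.184; principal scales a = 1.184, b = 0.8443.
sin(ω/2) = (a − b)/(a + b) = 0.3400/2.029 = 0.1676, so ω = 2 arcsin(0.1676) ≈ 19.3°.

19.3°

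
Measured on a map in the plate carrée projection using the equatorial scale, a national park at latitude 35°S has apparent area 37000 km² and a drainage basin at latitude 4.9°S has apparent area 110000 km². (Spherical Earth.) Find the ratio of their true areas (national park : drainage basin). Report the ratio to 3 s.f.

0.277

Plate carrée has h = 1 and k = sec φ, giving areal scale sec φ; true area = (apparent area) · cos φ.
True area of national park: 37000 × cos(35°) = 37000 × 0.8192 = 30310 km².
True area of drainage basin: 110000 × cos(4.9°) = 110000 × 0.9963 = 109600 km².
Ratio = 30310 / 109600 ≈ 0.277.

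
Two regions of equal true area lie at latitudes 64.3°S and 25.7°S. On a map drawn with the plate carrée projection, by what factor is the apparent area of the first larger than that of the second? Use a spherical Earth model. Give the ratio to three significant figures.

In the plate carrée (x = Rλ, y = Rφ), meridians are true-scale (h = 1) and parallels are stretched by k = sec φ.
Areal scale at 64.3°: h·k = 1.000 × 2.306 = 2.306.
Areal scale at 25.7°: h·k = 1.000 × 1.110 = 1.110.
Ratio = 2.306/1.110 ≈ 2.08.

2.08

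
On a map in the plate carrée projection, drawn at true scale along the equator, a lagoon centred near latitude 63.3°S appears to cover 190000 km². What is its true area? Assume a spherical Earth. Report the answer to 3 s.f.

85400 km²

In the plate carrée (x = Rλ, y = Rφ), meridians are true-scale (h = 1) and parallels are stretched by k = sec φ.
Areal scale = h·k = 1 × sec φ; at 63.3°, h = 1.000, k = 2.226, so h·k = 2.226.
True area = apparent / (areal scale) = 190000 / 2.226 ≈ 85400 km².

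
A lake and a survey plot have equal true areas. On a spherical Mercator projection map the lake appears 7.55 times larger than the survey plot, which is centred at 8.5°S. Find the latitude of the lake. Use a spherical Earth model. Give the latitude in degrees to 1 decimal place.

68.9°

Mercator areal scale is sec²φ, so apparent-area ratio = sec²φ₁ / sec²φ₂ = cos²φ₂ / cos²φ₁.
cos²φ₂ / cos²φ₁ = 7.55  ⇒  cos φ₁ = cos 8.5° / √7.55 = 0.9890/2.748 = 0.3599.
φ₁ = arccos(0.3599) ≈ 68.9°.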